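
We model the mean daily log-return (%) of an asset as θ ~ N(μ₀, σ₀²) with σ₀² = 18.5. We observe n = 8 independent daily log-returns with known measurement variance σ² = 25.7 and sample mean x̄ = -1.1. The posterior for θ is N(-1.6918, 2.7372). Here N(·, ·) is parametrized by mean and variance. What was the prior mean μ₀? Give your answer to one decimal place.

μ₀ = -5.1

With known observation variance, the Normal–Normal posterior has precision τ_n = τ₀ + n/σ² and mean μ_n = (τ₀μ₀ + (n/σ²)x̄)/τ_n.
Here τ₀ = 1/18.5 = 0.054054 and τ_data = 8/25.7 = 0.311284, so τ_n = 0.365338.
Rearranging for μ₀: μ₀ = (μ_n·τ_n − τ_data·x̄)/τ₀ = (-1.6918·0.365338 − 0.311284·-1.1) / 0.054054 = -0.275666/0.054054 ≈ -5.1.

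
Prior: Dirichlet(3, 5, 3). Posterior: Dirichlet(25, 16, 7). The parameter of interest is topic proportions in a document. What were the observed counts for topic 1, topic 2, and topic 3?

For a Dirichlet(α) prior with multinomial counts c, the posterior is Dirichlet(α + c) componentwise.
Counts are posterior − prior componentwise: 25−3=22, 16−5=11, 7−3=4.

counts (22, 11, 4)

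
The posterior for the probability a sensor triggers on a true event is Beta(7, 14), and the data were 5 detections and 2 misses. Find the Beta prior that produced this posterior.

Beta(2, 12)

Beta is conjugate to the binomial likelihood: posterior = Beta(a+s, b+f).
So a = 7 − 5 = 2 and b = 14 − 2 = 12.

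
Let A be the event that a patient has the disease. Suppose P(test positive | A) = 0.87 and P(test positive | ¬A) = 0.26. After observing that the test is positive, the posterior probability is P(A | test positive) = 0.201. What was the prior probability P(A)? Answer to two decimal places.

P(A) = 0.07

In odds form, posterior odds = prior odds × likelihood ratio, so prior odds = posterior odds ÷ LR.
Posterior odds = 0.201/(1−0.201) = 0.2516. LR = 0.87/0.26 = 3.3462.
Prior odds = 0.2516/3.3462 = 0.0752, so P(A) = 0.0752/(1+0.0752) ≈ 0.07.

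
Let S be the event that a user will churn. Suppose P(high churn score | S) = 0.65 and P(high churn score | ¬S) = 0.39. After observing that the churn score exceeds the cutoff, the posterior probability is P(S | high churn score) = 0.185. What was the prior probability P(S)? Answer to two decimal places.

Bayes' rule in odds form gives O(S|E) = O(S)·[P(E|S)/P(E|¬S)], hence O(S) = O(S|E)/LR.
Posterior odds = 0.185/(1−0.185) = 0.2270. LR = 0.65/0.39 = 1.6667.
Prior odds = 0.2270/1.6667 = 0.1362, so P(S) = 0.1362/(1+0.1362) ≈ 0.12.

P(S) = 0.12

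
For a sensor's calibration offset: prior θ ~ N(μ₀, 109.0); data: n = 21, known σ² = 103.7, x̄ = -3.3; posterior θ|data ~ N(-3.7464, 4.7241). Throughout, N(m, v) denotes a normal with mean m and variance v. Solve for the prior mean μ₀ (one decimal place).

μ₀ = -13.6

The posterior mean is a precision-weighted average: μ_n = (τ₀μ₀ + τ_data·x̄)/(τ₀+τ_data), with τ₀=1/σ₀² and τ_data=n/σ².
Here τ₀ = 1/109.0 = 0.009174 and τ_data = 21/103.7 = 0.202507, so τ_n = 0.211681.
Rearranging for μ₀: μ₀ = (μ_n·τ_n − τ_data·x̄)/τ₀ = (-3.7464·0.211681 − 0.202507·-3.3) / 0.009174 = -0.124769/0.009174 ≈ -13.6.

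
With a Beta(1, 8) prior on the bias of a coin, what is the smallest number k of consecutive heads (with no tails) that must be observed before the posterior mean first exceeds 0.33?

k = 3

After k heads and 0 tails the posterior is Beta(1+k, 8), with mean (1+k)/(1+8+k).
Set (1+k)/(9+k) > 0.33 and solve: k > (0.33·9 − 1)/(1 − 0.33) = 2.940.
The smallest integer exceeding 2.940 is 3.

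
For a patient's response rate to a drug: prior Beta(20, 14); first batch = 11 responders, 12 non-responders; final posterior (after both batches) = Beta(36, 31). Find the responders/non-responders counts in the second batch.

5 responders and 5 non-responders

Sequential conjugate updates are equivalent to a single update on the pooled data, so total successes = posterior α − prior α and total failures = posterior β − prior β.
Total across both batches: 36−20=16 responders, 31−14=17 non-responders.
Subtract the first batch: 16−11=5 responders and 17−12=5 non-responders.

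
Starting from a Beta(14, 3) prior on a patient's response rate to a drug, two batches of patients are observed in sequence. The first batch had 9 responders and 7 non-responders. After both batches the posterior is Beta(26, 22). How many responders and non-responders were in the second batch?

Because Beta–binomial updating is additive in the counts, the combined data contributed (α_post−α_prior, β_post−β_prior) successes and failures.
Total across both batches: 26−14=12 responders, 22−3=19 non-responders.
Subtract the first batch: 12−9=3 responders and 19−7=12 non-responders.

3 responders and 12 non-responders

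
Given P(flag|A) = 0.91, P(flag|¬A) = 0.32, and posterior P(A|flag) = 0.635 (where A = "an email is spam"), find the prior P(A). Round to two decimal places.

P(A) = 0.38

Bayes' rule in odds form gives O(A|E) = O(A)·[P(E|A)/P(E|¬A)], hence O(A) = O(A|E)/LR.
Posterior odds = 0.635/(1−0.635) = 1.7397. LR = 0.91/0.32 = 2.8438.
Prior odds = 1.7397/2.8438 = 0.6118, so P(A) = 0.6118/(1+0.6118) ≈ 0.38.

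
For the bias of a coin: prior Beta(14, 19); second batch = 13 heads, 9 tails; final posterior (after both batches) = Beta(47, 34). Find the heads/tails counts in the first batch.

20 heads and 6 tails

Because Beta–binomial updating is additive in the counts, the combined data contributed (α_post−α_prior, β_post−β_prior) successes and failures.
Total across both batches: 47−14=33 heads, 34−19=15 tails.
Subtract the second batch: 33−13=20 heads and 15−9=6 tails.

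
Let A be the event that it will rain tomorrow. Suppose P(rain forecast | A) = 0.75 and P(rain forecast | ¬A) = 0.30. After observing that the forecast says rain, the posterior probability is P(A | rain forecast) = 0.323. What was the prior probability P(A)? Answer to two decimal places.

In odds form, posterior odds = prior odds × likelihood ratio, so prior odds = posterior odds ÷ LR.
Posterior odds = 0.323/(1−0.323) = 0.4771. LR = 0.75/0.30 = 2.5000.
Prior odds = 0.4771/2.5000 = 0.1908, so P(A) = 0.1908/(1+0.1908) ≈ 0.16.

P(A) = 0.16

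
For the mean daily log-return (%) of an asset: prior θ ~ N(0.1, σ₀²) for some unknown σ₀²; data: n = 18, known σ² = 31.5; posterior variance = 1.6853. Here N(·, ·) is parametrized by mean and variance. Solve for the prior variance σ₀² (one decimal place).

For the Normal–Normal model with known σ², precisions add: τ_n = τ₀ + n/σ².
So 1/σ₀² = 1/1.6853 − 18/31.5 = 0.593366 − 0.571429 = 0.021937.
Hence σ₀² = 1/0.021937 ≈ 45.6.

σ₀² = 45.6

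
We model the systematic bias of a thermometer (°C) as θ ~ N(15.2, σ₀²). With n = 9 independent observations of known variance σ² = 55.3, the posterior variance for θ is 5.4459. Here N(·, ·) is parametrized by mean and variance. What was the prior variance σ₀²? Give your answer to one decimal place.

Posterior precision equals prior precision plus data precision: 1/σ_n² = 1/σ₀² + n/σ².
So 1/σ₀² = 1/5.4459 − 9/55.3 = 0.183624 − 0.162749 = 0.020875.
Hence σ₀² = 1/0.020875 ≈ 47.9.

σ₀² = 47.9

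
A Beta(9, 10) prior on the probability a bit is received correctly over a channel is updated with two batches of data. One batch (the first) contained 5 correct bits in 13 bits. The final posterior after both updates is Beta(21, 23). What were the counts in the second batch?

7 correct bits and 5 errors

Because Beta–binomial updating is additive in the counts, the combined data contributed (α_post−α_prior, β_post−β_prior) successes and failures.
Total across both batches: 21−9=12 correct bits, 23−10=13 errors.
Subtract the first batch: 12−5=7 correct bits and 13−8=5 errors.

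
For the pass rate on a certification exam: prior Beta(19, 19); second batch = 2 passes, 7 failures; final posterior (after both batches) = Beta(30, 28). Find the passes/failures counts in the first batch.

Because Beta–binomial updating is additive in the counts, the combined data contributed (α_post−α_prior, β_post−β_prior) successes and failures.
Total across both batches: 30−19=11 passes, 28−19=9 failures.
Subtract the second batch: 11−2=9 passes and 9−7=2 failures.

9 passes and 2 failures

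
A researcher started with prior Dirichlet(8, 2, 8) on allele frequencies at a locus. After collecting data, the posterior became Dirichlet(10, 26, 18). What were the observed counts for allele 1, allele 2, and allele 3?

counts (2, 24, 10)

For a Dirichlet(α) prior with multinomial counts c, the posterior is Dirichlet(α + c) componentwise.
Counts are posterior − prior componentwise: 10−8=2, 26−2=24, 18−8=10.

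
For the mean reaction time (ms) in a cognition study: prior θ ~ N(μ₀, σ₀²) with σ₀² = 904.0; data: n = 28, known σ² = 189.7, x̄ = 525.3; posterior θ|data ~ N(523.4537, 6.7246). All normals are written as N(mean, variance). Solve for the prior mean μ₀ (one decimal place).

μ₀ = 277.1

The posterior mean is a precision-weighted average: μ_n = (τ₀μ₀ + τ_data·x̄)/(τ₀+τ_data), with τ₀=1/σ₀² and τ_data=n/σ².
Here τ₀ = 1/904.0 = 0.001106 and τ_data = 28/189.7 = 0.147601, so τ_n = 0.148707.
Rearranging for μ₀: μ₀ = (μ_n·τ_n − τ_data·x̄)/τ₀ = (523.4537·0.148707 − 0.147601·525.3) / 0.001106 = 0.306424/0.001106 ≈ 277.1.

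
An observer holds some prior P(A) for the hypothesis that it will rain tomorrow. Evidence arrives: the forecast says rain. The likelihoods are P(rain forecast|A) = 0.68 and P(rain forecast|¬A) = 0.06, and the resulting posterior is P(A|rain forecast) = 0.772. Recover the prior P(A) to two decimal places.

P(A) = 0.23

Bayes' rule in odds form gives O(A|E) = O(A)·[P(E|A)/P(E|¬A)], hence O(A) = O(A|E)/LR.
Posterior odds = 0.772/(1−0.772) = 3.3860. LR = 0.68/0.06 = 11.3333.
Prior odds = 3.3860/11.3333 = 0.2988, so P(A) = 0.2988/(1+0.2988) ≈ 0.23.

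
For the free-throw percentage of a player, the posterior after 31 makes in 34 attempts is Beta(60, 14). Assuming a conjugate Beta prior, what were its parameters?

A Beta(α, β) prior with s successes and f failures in binomial data gives a Beta(α+s, β+f) posterior.
So α = 60 − 31 = 29 and β = 14 − 3 = 11.

Beta(29, 11)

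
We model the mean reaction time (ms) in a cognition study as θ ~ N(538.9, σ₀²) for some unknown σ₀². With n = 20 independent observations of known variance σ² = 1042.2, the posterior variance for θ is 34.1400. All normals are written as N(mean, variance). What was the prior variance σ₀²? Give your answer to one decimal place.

For the Normal–Normal model with known σ², precisions add: τ_n = τ₀ + n/σ².
So 1/σ₀² = 1/34.1400 − 20/1042.2 = 0.029291 − 0.019190 = 0.010101.
Hence σ₀² = 1/0.010101 ≈ 99.0.

σ₀² = 99.0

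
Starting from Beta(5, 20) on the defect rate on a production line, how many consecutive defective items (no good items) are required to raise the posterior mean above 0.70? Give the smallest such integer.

k = 42

After k defective items and 0 good items the posterior is Beta(5+k, 20), with mean (5+k)/(5+20+k).
Set (5+k)/(25+k) > 0.70 and solve: k > (0.70·25 − 5)/(1 − 0.70) = 41.667.
The smallest integer exceeding 41.667 is 42.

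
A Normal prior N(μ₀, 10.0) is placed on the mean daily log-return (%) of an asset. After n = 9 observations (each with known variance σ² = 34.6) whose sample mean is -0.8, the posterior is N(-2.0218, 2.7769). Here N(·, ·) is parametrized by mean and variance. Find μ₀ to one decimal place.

μ₀ = -5.2

With known observation variance, the Normal–Normal posterior has precision τ_n = τ₀ + n/σ² and mean μ_n = (τ₀μ₀ + (n/σ²)x̄)/τ_n.
Here τ₀ = 1/10.0 = 0.100000 and τ_data = 9/34.6 = 0.260116, so τ_n = 0.360116.
Rearranging for μ₀: μ₀ = (μ_n·τ_n − τ_data·x̄)/τ₀ = (-2.0218·0.360116 − 0.260116·-0.8) / 0.100000 = -0.519990/0.100000 ≈ -5.2.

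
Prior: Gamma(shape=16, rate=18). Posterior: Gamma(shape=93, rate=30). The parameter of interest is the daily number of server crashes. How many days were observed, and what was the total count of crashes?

n = 12 days with total 77 crashes

Gamma–Poisson conjugacy: posterior shape = α + Σxᵢ, posterior rate = β + n.
Matching: Σxᵢ = 93 − 16 = 77 and n = 30 − 18 = 12.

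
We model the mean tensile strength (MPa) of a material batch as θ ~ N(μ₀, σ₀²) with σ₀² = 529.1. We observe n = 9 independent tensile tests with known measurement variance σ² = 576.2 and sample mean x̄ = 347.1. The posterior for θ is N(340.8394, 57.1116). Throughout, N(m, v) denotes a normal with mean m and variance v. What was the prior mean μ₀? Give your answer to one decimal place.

The posterior mean is a precision-weighted average: μ_n = (τ₀μ₀ + τ_data·x̄)/(τ₀+τ_data), with τ₀=1/σ₀² and τ_data=n/σ².
Here τ₀ = 1/529.1 = 0.001890 and τ_data = 9/576.2 = 0.015620, so τ_n = 0.017510.
Rearranging for μ₀: μ₀ = (μ_n·τ_n − τ_data·x̄)/τ₀ = (340.8394·0.017510 − 0.015620·347.1) / 0.001890 = 0.546396/0.001890 ≈ 289.1.

μ₀ = 289.1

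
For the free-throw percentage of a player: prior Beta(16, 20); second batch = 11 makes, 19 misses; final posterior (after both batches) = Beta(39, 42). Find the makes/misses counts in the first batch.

Sequential conjugate updates are equivalent to a single update on the pooled data, so total successes = posterior α − prior α and total failures = posterior β − prior β.
Total across both batches: 39−16=23 makes, 42−20=22 misses.
Subtract the second batch: 23−11=12 makes and 22−19=3 misses.

12 makes and 3 misses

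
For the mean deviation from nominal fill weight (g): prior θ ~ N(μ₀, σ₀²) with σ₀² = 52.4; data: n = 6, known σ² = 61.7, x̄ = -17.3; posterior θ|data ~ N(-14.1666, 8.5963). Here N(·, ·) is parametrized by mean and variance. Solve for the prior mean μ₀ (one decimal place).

μ₀ = 1.8

With known observation variance, the Normal–Normal posterior has precision τ_n = τ₀ + n/σ² and mean μ_n = (τ₀μ₀ + (n/σ²)x̄)/τ_n.
Here τ₀ = 1/52.4 = 0.019084 and τ_data = 6/61.7 = 0.097245, so τ_n = 0.116329.
Rearranging for μ₀: μ₀ = (μ_n·τ_n − τ_data·x̄)/τ₀ = (-14.1666·0.116329 − 0.097245·-17.3) / 0.019084 = 0.034352/0.019084 ≈ 1.8.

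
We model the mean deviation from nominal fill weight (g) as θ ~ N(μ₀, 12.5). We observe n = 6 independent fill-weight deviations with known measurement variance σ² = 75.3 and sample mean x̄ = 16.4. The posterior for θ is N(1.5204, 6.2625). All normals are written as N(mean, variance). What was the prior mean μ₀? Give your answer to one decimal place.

With known observation variance, the Normal–Normal posterior has precision τ_n = τ₀ + n/σ² and mean μ_n = (τ₀μ₀ + (n/σ²)x̄)/τ_n.
Here τ₀ = 1/12.5 = 0.080000 and τ_data = 6/75.3 = 0.079681, so τ_n = 0.159681.
Rearranging for μ₀: μ₀ = (μ_n·τ_n − τ_data·x̄)/τ₀ = (1.5204·0.159681 − 0.079681·16.4) / 0.080000 = -1.063989/0.080000 ≈ -13.3.

μ₀ = -13.3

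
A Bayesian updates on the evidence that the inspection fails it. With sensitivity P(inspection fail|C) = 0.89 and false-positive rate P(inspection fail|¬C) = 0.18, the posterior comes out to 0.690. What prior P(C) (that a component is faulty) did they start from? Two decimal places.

P(C) = 0.31

In odds form, posterior odds = prior odds × likelihood ratio, so prior odds = posterior odds ÷ LR.
Posterior odds = 0.690/(1−0.690) = 2.2258. LR = 0.89/0.18 = 4.9444.
Prior odds = 2.2258/4.9444 = 0.4502, so P(C) = 0.4502/(1+0.4502) ≈ 0.31.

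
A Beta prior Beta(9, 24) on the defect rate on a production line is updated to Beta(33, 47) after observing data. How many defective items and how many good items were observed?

Beta is conjugate to the binomial likelihood: posterior = Beta(α+s, β+f).
So s = 33 − 9 = 24 and f = 47 − 24 = 23.

24 defective items and 23 good items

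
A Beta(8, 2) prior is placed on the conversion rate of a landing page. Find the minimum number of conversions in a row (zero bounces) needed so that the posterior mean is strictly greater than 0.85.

After k conversions and 0 bounces the posterior is Beta(8+k, 2), with mean (8+k)/(8+2+k).
Set (8+k)/(10+k) > 0.85 and solve: k > (0.85·10 − 8)/(1 − 0.85) = 3.333.
The smallest integer exceeding 3.333 is 4, and checking k=4: (12)/(14) = 0.8571 > 0.85.

k = 4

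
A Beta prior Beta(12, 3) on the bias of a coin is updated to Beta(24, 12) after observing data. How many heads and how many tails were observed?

12 heads and 9 tails

Under Beta–binomial conjugacy the posterior parameters are (a+s, b+f).
So s = 24 − 12 = 12 and f = 12 − 3 = 9.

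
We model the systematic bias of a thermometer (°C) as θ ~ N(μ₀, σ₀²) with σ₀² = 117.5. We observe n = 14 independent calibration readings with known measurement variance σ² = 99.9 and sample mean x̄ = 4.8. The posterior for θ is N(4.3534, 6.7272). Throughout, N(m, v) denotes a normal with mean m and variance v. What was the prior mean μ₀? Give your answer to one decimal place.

μ₀ = -3.0

With known observation variance, the Normal–Normal posterior has precision τ_n = τ₀ + n/σ² and mean μ_n = (τ₀μ₀ + (n/σ²)x̄)/τ_n.
Here τ₀ = 1/117.5 = 0.008511 and τ_data = 14/99.9 = 0.140140, so τ_n = 0.148651.
Rearranging for μ₀: μ₀ = (μ_n·τ_n − τ_data·x̄)/τ₀ = (4.3534·0.148651 − 0.140140·4.8) / 0.008511 = -0.025535/0.008511 ≈ -3.0.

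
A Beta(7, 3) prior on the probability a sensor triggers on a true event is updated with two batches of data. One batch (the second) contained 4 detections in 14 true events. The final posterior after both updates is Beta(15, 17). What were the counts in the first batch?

Sequential conjugate updates are equivalent to a single update on the pooled data, so total successes = posterior α − prior α and total failures = posterior β − prior β.
Total across both batches: 15−7=8 detections, 17−3=14 misses.
Subtract the second batch: 8−4=4 detections and 14−10=4 misses.

4 detections and 4 misses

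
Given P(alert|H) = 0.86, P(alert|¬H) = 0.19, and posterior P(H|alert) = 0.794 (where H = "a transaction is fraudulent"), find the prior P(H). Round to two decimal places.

P(H) = 0.46

In odds form, posterior odds = prior odds × likelihood ratio, so prior odds = posterior odds ÷ LR.
Posterior odds = 0.794/(1−0.794) = 3.8544. LR = 0.86/0.19 = 4.5263.
Prior odds = 3.8544/4.5263 = 0.8516, so P(H) = 0.8516/(1+0.8516) ≈ 0.46.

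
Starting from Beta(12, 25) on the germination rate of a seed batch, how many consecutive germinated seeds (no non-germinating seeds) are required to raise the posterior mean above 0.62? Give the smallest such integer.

k = 29

After k germinated seeds and 0 non-germinating seeds the posterior is Beta(12+k, 25), with mean (12+k)/(12+25+k).
Set (12+k)/(37+k) > 0.62 and solve: k > (0.62·37 − 12)/(1 − 0.62) = 28.789.
The smallest integer exceeding 28.789 is 29.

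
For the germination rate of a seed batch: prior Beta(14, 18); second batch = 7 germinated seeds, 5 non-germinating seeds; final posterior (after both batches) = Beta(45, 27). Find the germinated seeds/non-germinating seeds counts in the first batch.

Because Beta–binomial updating is additive in the counts, the combined data contributed (α_post−α_prior, β_post−β_prior) successes and failures.
Total across both batches: 45−14=31 germinated seeds, 27−18=9 non-germinating seeds.
Subtract the second batch: 31−7=24 germinated seeds and 9−5=4 non-germinating seeds.

24 germinated seeds and 4 non-germinating seeds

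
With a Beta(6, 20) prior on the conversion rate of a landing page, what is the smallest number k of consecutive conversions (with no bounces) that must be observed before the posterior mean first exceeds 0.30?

k = 3

After k conversions and 0 bounces the posterior is Beta(6+k, 20), with mean (6+k)/(6+20+k).
Set (6+k)/(26+k) > 0.30 and solve: k > (0.30·26 − 6)/(1 − 0.30) = 2.571.
The smallest integer exceeding 2.571 is 3, and checking k=3: (9)/(29) = 0.3103 > 0.30.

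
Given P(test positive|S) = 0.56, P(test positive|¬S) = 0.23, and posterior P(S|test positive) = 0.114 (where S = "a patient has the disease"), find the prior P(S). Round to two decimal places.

P(S) = 0.05

In odds form, posterior odds = prior odds × likelihood ratio, so prior odds = posterior odds ÷ LR.
Posterior odds = 0.114/(1−0.114) = 0.1287. LR = 0.56/0.23 = 2.4348.
Prior odds = 0.1287/2.4348 = 0.0529, so P(S) = 0.0529/(1+0.0529) ≈ 0.05.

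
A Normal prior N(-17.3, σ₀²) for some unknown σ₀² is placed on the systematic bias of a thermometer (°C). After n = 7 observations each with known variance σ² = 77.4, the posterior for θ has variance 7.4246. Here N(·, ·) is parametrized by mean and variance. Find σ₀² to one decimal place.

For the Normal–Normal model with known σ², precisions add: τ_n = τ₀ + n/σ².
So 1/σ₀² = 1/7.4246 − 7/77.4 = 0.134687 − 0.090439 = 0.044248.
Hence σ₀² = 1/0.044248 ≈ 22.6.

σ₀² = 22.6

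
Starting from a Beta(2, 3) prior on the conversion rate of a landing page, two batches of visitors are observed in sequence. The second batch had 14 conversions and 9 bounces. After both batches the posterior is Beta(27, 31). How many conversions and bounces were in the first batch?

Sequential conjugate updates are equivalent to a single update on the pooled data, so total successes = posterior α − prior α and total failures = posterior β − prior β.
Total across both batches: 27−2=25 conversions, 31−3=28 bounces.
Subtract the second batch: 25−14=11 conversions and 28−9=19 bounces.

11 conversions and 19 bounces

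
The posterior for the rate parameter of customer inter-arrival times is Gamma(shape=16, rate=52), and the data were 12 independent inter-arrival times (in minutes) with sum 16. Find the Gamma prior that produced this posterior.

For an exponential likelihood with a Gamma(α, β) prior on the rate, n observations with total T give posterior Gamma(α+n, β+T).
So α = 16 − 12 = 4 and β = 52 − 16 = 36.

Gamma(shape=4, rate=36)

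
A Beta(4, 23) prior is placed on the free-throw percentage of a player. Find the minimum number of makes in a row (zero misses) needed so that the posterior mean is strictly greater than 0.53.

After k makes and 0 misses the posterior is Beta(4+k, 23), with mean (4+k)/(4+23+k).
Set (4+k)/(27+k) > 0.53 and solve: k > (0.53·27 − 4)/(1 − 0.53) = 21.936.
The smallest integer exceeding 21.936 is 22.

k = 22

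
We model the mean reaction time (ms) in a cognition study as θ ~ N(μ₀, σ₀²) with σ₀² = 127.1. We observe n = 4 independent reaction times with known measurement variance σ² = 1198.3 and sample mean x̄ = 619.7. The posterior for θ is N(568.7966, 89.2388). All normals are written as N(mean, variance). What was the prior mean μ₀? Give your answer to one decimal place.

μ₀ = 547.2

With known observation variance, the Normal–Normal posterior has precision τ_n = τ₀ + n/σ² and mean μ_n = (τ₀μ₀ + (n/σ²)x̄)/τ_n.
Here τ₀ = 1/127.1 = 0.007868 and τ_data = 4/1198.3 = 0.003338, so τ_n = 0.011206.
Rearranging for μ₀: μ₀ = (μ_n·τ_n − τ_data·x̄)/τ₀ = (568.7966·0.011206 − 0.003338·619.7) / 0.007868 = 4.305376/0.007868 ≈ 547.2.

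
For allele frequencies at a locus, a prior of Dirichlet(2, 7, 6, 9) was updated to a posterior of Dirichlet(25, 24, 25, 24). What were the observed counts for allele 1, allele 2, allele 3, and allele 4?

For a Dirichlet(α) prior with multinomial counts c, the posterior is Dirichlet(α + c) componentwise.
Counts are posterior − prior componentwise: 25−2=23, 24−7=17, 25−6=19, 24−9=15.

counts (23, 17, 19, 15)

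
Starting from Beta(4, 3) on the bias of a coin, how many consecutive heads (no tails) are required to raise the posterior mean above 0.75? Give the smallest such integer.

k = 6

After k heads and 0 tails the posterior is Beta(4+k, 3), with mean (4+k)/(4+3+k).
Set (4+k)/(7+k) > 0.75 and solve: k > (0.75·7 − 4)/(1 − 0.75) = 5.000.
The smallest integer exceeding 5.000 is 6.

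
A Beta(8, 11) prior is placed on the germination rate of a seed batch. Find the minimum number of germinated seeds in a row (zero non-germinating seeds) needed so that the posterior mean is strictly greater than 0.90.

After k germinated seeds and 0 non-germinating seeds the posterior is Beta(8+k, 11), with mean (8+k)/(8+11+k).
Set (8+k)/(19+k) > 0.90 and solve: k > (0.90·19 − 8)/(1 − 0.90) = 91.000.
The smallest integer exceeding 91.000 is 92, and checking k=92: (100)/(111) = 0.9009 > 0.90.

k = 92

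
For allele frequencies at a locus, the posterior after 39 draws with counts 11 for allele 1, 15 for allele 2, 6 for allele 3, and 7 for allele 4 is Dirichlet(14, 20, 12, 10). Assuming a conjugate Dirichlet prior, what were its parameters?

For a Dirichlet(α) prior with multinomial counts c, the posterior is Dirichlet(α + c) componentwise.
Subtract each count from the matching posterior parameter: 14−11=3, 20−15=5, 12−6=6, 10−7=3.

Dirichlet(3, 5, 6, 3)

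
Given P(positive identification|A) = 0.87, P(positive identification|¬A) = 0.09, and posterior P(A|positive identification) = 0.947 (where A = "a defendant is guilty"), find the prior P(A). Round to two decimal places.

Bayes' rule in odds form gives O(A|E) = O(A)·[P(E|A)/P(E|¬A)], hence O(A) = O(A|E)/LR.
Posterior odds = 0.947/(1−0.947) = 17.8679. LR = 0.87/0.09 = 9.6667.
Prior odds = 17.8679/9.6667 = 1.8484, so P(A) = 1.8484/(1+1.8484) ≈ 0.65.

P(A) = 0.65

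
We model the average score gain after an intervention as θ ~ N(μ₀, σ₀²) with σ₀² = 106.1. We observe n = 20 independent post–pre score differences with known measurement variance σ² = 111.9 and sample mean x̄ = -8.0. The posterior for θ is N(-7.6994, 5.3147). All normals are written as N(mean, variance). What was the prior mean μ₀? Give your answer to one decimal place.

μ₀ = -2.0

With known observation variance, the Normal–Normal posterior has precision τ_n = τ₀ + n/σ² and mean μ_n = (τ₀μ₀ + (n/σ²)x̄)/τ_n.
Here τ₀ = 1/106.1 = 0.009425 and τ_data = 20/111.9 = 0.178731, so τ_n = 0.188156.
Rearranging for μ₀: μ₀ = (μ_n·τ_n − τ_data·x̄)/τ₀ = (-7.6994·0.188156 − 0.178731·-8.0) / 0.009425 = -0.018840/0.009425 ≈ -2.0.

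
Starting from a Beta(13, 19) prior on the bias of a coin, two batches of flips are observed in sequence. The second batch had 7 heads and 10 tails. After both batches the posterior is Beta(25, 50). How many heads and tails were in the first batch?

Because Beta–binomial updating is additive in the counts, the combined data contributed (α_post−α_prior, β_post−β_prior) successes and failures.
Total across both batches: 25−13=12 heads, 50−19=31 tails.
Subtract the second batch: 12−7=5 heads and 31−10=21 tails.

5 heads and 21 tails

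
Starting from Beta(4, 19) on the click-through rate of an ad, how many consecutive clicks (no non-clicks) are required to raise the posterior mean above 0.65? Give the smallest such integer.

k = 32

After k clicks and 0 non-clicks the posterior is Beta(4+k, 19), with mean (4+k)/(4+19+k).
Set (4+k)/(23+k) > 0.65 and solve: k > (0.65·23 − 4)/(1 − 0.65) = 31.286.
The smallest integer exceeding 31.286 is 32, and checking k=32: (36)/(55) = 0.6545 > 0.65.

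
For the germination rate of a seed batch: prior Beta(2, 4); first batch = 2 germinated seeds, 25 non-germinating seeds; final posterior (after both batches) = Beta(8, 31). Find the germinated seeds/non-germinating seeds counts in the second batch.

Because Beta–binomial updating is additive in the counts, the combined data contributed (α_post−α_prior, β_post−β_prior) successes and failures.
Total across both batches: 8−2=6 germinated seeds, 31−4=27 non-germinating seeds.
Subtract the first batch: 6−2=4 germinated seeds and 27−25=2 non-germinating seeds.

4 germinated seeds and 2 non-germinating seeds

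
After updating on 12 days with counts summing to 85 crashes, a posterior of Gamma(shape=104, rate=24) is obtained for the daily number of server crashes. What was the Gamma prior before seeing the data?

Gamma–Poisson conjugacy: posterior shape = α + Σxᵢ, posterior rate = β + n.
So α = 104 − 85 = 19 and β = 24 − 12 = 12.

Gamma(shape=19, rate=12)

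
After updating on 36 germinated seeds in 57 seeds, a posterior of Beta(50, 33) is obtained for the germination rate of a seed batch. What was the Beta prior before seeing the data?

Under Beta–binomial conjugacy the posterior parameters are (a+s, b+f).
Subtract the data counts: 50−36=14, 33−21=12.

Beta(14, 12)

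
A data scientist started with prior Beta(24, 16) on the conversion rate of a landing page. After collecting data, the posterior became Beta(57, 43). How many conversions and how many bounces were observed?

A Beta(α, β) prior with s successes and f failures in binomial data gives a Beta(α+s, β+f) posterior.
Match parameters: s=57−24=33, f=43−16=27.

33 conversions and 27 bounces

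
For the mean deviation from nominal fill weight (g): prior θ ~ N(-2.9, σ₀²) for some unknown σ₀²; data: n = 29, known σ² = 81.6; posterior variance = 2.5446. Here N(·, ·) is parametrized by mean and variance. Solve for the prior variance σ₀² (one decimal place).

Posterior precision equals prior precision plus data precision: 1/σ_n² = 1/σ₀² + n/σ².
So 1/σ₀² = 1/2.5446 − 29/81.6 = 0.392989 − 0.355392 = 0.037597.
Hence σ₀² = 1/0.037597 ≈ 26.6.

σ₀² = 26.6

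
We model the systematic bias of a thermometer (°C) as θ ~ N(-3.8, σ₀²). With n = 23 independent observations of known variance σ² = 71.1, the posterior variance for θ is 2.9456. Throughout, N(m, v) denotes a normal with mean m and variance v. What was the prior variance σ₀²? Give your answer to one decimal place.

Posterior precision equals prior precision plus data precision: 1/σ_n² = 1/σ₀² + n/σ².
So 1/σ₀² = 1/2.9456 − 23/71.1 = 0.339489 − 0.323488 = 0.016001.
Hence σ₀² = 1/0.016001 ≈ 62.5.

σ₀² = 62.5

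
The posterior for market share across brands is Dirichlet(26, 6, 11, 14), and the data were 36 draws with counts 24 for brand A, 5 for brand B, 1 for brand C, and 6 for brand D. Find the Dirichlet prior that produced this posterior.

Dirichlet(2, 1, 10, 8)

For a Dirichlet(α) prior with multinomial counts c, the posterior is Dirichlet(α + c) componentwise.
Subtract each count from the matching posterior parameter: 26−24=2, 6−5=1, 11−1=10, 14−6=8.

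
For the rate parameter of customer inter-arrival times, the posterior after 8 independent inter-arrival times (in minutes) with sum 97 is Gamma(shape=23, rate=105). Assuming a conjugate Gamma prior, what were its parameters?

For an exponential likelihood with a Gamma(α, β) prior on the rate, n observations with total T give posterior Gamma(α+n, β+T).
So α = 23 − 8 = 15 and β = 105 − 97 = 8.

Gamma(shape=15, rate=8)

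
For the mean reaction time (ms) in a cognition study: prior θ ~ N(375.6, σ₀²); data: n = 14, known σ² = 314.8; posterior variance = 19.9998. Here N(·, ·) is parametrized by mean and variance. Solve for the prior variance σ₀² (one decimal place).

σ₀² = 180.9

For the Normal–Normal model with known σ², precisions add: τ_n = τ₀ + n/σ².
So 1/σ₀² = 1/19.9998 − 14/314.8 = 0.050001 − 0.044473 = 0.005528.
Hence σ₀² = 1/0.005528 ≈ 180.9.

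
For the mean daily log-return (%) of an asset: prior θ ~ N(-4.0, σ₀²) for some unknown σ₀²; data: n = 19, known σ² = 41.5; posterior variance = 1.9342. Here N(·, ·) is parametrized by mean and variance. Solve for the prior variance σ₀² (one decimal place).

Posterior precision equals prior precision plus data precision: 1/σ_n² = 1/σ₀² + n/σ².
So 1/σ₀² = 1/1.9342 − 19/41.5 = 0.517010 − 0.457831 = 0.059179.
Hence σ₀² = 1/0.059179 ≈ 16.9.

σ₀² = 16.9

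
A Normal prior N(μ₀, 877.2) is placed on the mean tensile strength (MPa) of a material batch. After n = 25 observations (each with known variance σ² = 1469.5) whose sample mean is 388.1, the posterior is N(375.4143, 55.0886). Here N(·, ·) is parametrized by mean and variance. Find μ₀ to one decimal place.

The posterior mean is a precision-weighted average: μ_n = (τ₀μ₀ + τ_data·x̄)/(τ₀+τ_data), with τ₀=1/σ₀² and τ_data=n/σ².
Here τ₀ = 1/877.2 = 0.001140 and τ_data = 25/1469.5 = 0.017013, so τ_n = 0.018153.
Rearranging for μ₀: μ₀ = (μ_n·τ_n − τ_data·x̄)/τ₀ = (375.4143·0.018153 − 0.017013·388.1) / 0.001140 = 0.212150/0.001140 ≈ 186.1.

μ₀ = 186.1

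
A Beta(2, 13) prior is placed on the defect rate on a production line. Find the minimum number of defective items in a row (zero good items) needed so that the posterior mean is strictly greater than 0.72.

k = 32

After k defective items and 0 good items the posterior is Beta(2+k, 13), with mean (2+k)/(2+13+k).
Set (2+k)/(15+k) > 0.72 and solve: k > (0.72·15 − 2)/(1 − 0.72) = 31.429.
The smallest integer exceeding 31.429 is 32, and checking k=32: (34)/(47) = 0.7234 > 0.72.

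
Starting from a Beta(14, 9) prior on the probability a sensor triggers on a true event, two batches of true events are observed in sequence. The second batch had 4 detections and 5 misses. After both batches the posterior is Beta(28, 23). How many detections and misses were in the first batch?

10 detections and 9 misses

Because Beta–binomial updating is additive in the counts, the combined data contributed (α_post−α_prior, β_post−β_prior) successes and failures.
Total across both batches: 28−14=14 detections, 23−9=14 misses.
Subtract the second batch: 14−4=10 detections and 14−5=9 misses.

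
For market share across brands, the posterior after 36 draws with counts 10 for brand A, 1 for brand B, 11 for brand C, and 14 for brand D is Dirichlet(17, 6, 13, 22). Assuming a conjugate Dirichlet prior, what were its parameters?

Dirichlet(7, 5, 2, 8)

For a Dirichlet(α) prior with multinomial counts c, the posterior is Dirichlet(α + c) componentwise.
Subtract each count from the matching posterior parameter: 17−10=7, 6−1=5, 13−11=2, 22−14=8.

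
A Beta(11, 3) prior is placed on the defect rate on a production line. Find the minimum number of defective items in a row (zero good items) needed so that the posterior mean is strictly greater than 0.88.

k = 12

After k defective items and 0 good items the posterior is Beta(11+k, 3), with mean (11+k)/(11+3+k).
Set (11+k)/(14+k) > 0.88 and solve: k > (0.88·14 − 11)/(1 − 0.88) = 11.000.
The smallest integer exceeding 11.000 is 12, and checking k=12: (23)/(26) = 0.8846 > 0.88.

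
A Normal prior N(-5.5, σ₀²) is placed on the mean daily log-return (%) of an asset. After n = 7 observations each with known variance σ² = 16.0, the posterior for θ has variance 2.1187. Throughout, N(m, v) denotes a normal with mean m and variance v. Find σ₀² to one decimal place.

For the Normal–Normal model with known σ², precisions add: τ_n = τ₀ + n/σ².
So 1/σ₀² = 1/2.1187 − 7/16.0 = 0.471988 − 0.437500 = 0.034488.
Hence σ₀² = 1/0.034488 ≈ 29.0.

σ₀² = 29.0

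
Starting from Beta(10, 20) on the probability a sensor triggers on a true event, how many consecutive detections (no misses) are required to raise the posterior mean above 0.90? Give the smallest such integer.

k = 171

After k detections and 0 misses the posterior is Beta(10+k, 20), with mean (10+k)/(10+20+k).
Set (10+k)/(30+k) > 0.90 and solve: k > (0.90·30 − 10)/(1 − 0.90) = 170.000.
The smallest integer exceeding 170.000 is 171, and checking k=171: (181)/(201) = 0.9005 > 0.90.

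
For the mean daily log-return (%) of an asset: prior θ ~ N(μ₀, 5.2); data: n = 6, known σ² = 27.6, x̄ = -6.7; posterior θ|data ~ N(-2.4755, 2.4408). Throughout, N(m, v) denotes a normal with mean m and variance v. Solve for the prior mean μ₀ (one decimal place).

μ₀ = 2.3

The posterior mean is a precision-weighted average: μ_n = (τ₀μ₀ + τ_data·x̄)/(τ₀+τ_data), with τ₀=1/σ₀² and τ_data=n/σ².
Here τ₀ = 1/5.2 = 0.192308 and τ_data = 6/27.6 = 0.217391, so τ_n = 0.409699.
Rearranging for μ₀: μ₀ = (μ_n·τ_n − τ_data·x̄)/τ₀ = (-2.4755·0.409699 − 0.217391·-6.7) / 0.192308 = 0.442310/0.192308 ≈ 2.3.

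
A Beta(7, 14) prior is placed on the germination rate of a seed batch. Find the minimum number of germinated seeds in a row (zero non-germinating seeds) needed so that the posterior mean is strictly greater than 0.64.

After k germinated seeds and 0 non-germinating seeds the posterior is Beta(7+k, 14), with mean (7+k)/(7+14+k).
Set (7+k)/(21+k) > 0.64 and solve: k > (0.64·21 − 7)/(1 − 0.64) = 17.889.
The smallest integer exceeding 17.889 is 18, and checking k=18: (25)/(39) = 0.6410 > 0.64.

k = 18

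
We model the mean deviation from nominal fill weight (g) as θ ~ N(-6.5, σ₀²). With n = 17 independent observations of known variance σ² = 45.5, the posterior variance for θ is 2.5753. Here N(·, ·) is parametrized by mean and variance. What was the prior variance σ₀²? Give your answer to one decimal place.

For the Normal–Normal model with known σ², precisions add: τ_n = τ₀ + n/σ².
So 1/σ₀² = 1/2.5753 − 17/45.5 = 0.388304 − 0.373626 = 0.014678.
Hence σ₀² = 1/0.014678 ≈ 68.1.

σ₀² = 68.1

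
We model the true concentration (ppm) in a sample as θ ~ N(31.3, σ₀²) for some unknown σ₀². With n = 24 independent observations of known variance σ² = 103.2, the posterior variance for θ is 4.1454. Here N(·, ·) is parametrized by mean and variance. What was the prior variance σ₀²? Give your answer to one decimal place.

Posterior precision equals prior precision plus data precision: 1/σ_n² = 1/σ₀² + n/σ².
So 1/σ₀² = 1/4.1454 − 24/103.2 = 0.241231 − 0.232558 = 0.008673.
Hence σ₀² = 1/0.008673 ≈ 115.3.

σ₀² = 115.3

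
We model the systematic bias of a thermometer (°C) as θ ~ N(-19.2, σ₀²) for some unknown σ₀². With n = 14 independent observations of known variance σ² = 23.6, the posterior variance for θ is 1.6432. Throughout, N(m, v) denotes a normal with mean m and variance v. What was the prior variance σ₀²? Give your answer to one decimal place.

Posterior precision equals prior precision plus data precision: 1/σ_n² = 1/σ₀² + n/σ².
So 1/σ₀² = 1/1.6432 − 14/23.6 = 0.608569 − 0.593220 = 0.015349.
Hence σ₀² = 1/0.015349 ≈ 65.2.

σ₀² = 65.2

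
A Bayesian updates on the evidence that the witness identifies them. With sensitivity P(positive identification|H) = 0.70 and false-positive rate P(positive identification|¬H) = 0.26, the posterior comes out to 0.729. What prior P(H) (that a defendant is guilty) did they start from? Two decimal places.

P(H) = 0.50

Bayes' rule in odds form gives O(H|E) = O(H)·[P(E|H)/P(E|¬H)], hence O(H) = O(H|E)/LR.
Posterior odds = 0.729/(1−0.729) = 2.6900. LR = 0.70/0.26 = 2.6923.
Prior odds = 2.6900/2.6923 = 0.9991, so P(H) = 0.9991/(1+0.9991) ≈ 0.50.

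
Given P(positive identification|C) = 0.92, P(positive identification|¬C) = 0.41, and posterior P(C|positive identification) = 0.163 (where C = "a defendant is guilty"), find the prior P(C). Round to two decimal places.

P(C) = 0.08

In odds form, posterior odds = prior odds × likelihood ratio, so prior odds = posterior odds ÷ LR.
Posterior odds = 0.163/(1−0.163) = 0.1947. LR = 0.92/0.41 = 2.2439.
Prior odds = 0.1947/2.2439 = 0.0868, so P(C) = 0.0868/(1+0.0868) ≈ 0.08.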